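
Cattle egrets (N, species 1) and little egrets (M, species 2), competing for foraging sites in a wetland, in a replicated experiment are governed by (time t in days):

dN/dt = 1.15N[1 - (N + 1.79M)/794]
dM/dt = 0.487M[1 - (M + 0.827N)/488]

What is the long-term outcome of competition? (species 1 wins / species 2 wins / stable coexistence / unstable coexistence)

unstable coexistence (outcome depends on initial conditions)

Compare the nullcline intercepts: K1/α12 = 794/1.79 = 444 < K2 = 488; K2/α21 = 488/0.827 = 590 < K1 = 794.
Since both are reversed, neither can invade when rare; the interior point is a saddle.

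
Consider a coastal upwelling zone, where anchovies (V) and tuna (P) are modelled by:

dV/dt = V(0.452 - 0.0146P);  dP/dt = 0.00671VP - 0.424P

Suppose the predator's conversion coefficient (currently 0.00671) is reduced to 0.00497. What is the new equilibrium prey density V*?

At the interior fixed point, setting dP/dt = 0 with P > 0 fixes V* = (predator death rate)/(VP coefficient) — independent of the other coefficients.
With the change, V* = 0.424/0.00497 = 85.3; it rises from 63.2.

V* ≈ 85.3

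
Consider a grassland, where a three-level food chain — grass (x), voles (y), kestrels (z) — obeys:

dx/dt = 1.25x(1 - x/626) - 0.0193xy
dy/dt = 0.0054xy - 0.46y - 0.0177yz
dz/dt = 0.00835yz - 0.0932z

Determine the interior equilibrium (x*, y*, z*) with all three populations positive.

x* ≈ 518, y* ≈ 11.2, z* ≈ 132

From dz/dt = 0: 0.00835y* = 0.0932, so y* = 11.2.
From dx/dt = 0: 1.25(1 - x*/626) = 0.0193·11.2, giving x* = 626·(1 - 0.172) = 518.
From dy/dt = 0: 0.0054·518 - 0.46 = 0.0177z*, so z* = 2.34/0.0177 = 132.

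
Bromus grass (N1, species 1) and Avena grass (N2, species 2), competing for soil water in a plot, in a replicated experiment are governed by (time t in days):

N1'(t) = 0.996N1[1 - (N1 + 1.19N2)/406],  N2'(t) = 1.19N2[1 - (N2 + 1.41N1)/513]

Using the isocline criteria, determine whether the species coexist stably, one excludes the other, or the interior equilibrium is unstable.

Compare the nullcline intercepts: K1/α12 = 406/1.19 = 341 < K2 = 513; K2/α21 = 513/1.41 = 364 < K1 = 406.
Since both are reversed, neither can invade when rare; the interior point is a saddle.

unstable coexistence (outcome depends on initial conditions)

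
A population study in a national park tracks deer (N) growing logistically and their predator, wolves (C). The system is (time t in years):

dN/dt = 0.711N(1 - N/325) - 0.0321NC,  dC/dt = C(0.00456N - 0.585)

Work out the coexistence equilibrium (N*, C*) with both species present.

From dC/dt = 0 with C > 0: 0.00456N* = 0.585, so N* = 128.
Substitute into dN/dt = 0: 0.711(1 - 128/325) = 0.0321C*.
The bracket is 0.605, giving C* = 0.43/0.0321 = 13.4.

N* ≈ 128, C* ≈ 13.4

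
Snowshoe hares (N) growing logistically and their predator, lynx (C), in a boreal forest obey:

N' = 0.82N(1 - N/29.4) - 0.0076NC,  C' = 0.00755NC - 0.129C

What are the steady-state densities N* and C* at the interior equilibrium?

From dC/dt = 0 with C > 0: 0.00755N* = 0.129, so N* = 17.1.
Substitute into dN/dt = 0: 0.82(1 - 17.1/29.4) = 0.0076C*.
The bracket is 0.419, giving C* = 0.343/0.0076 = 45.2.

N* ≈ 17.1, C* ≈ 45.2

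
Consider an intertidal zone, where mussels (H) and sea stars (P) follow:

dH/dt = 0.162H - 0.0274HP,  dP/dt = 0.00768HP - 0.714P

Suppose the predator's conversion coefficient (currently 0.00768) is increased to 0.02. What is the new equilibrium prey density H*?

H* ≈ 35.7

At the interior fixed point, setting dP/dt = 0 with P > 0 fixes H* = (predator death rate)/(HP coefficient) — independent of the other coefficients.
With the change, H* = 0.714/0.02 = 35.7; it falls from 93.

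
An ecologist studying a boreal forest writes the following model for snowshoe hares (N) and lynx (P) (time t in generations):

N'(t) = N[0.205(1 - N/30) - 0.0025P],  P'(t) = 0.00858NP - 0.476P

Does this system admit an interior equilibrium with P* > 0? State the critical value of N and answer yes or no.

The predator equation gives dP/dt > 0 only when N > 0.476/0.00858 = 55.5.
Without the predator, N → K = 30. Since 30 < 55.5, the predator cannot invade.

Threshold N = 55.5; K < 55.5, so no, the predator goes extinct.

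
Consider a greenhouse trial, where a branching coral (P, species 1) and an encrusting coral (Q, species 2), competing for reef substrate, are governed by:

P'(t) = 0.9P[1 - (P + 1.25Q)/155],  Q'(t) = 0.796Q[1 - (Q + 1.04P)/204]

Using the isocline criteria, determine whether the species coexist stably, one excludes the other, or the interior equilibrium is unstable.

species 2 excludes species 1

Compare the nullcline intercepts: K1/α12 = 155/1.25 = 124 < K2 = 204; K2/α21 = 204/1.04 = 196 > K1 = 155.
Since the inequalities point opposite ways, species 2 can invade but species 1 cannot.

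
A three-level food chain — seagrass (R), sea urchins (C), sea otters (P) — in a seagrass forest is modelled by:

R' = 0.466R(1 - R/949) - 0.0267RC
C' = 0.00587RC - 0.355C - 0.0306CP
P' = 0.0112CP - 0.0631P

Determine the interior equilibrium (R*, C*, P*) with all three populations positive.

From dP/dt = 0: 0.0112C* = 0.0631, so C* = 5.63.
From dR/dt = 0: 0.466(1 - R*/949) = 0.0267·5.63, giving R* = 949·(1 - 0.323) = 643.
From dC/dt = 0: 0.00587·643 - 0.355 = 0.0306P*, so P* = 3.42/0.0306 = 112.

R* ≈ 643, C* ≈ 5.63, P* ≈ 112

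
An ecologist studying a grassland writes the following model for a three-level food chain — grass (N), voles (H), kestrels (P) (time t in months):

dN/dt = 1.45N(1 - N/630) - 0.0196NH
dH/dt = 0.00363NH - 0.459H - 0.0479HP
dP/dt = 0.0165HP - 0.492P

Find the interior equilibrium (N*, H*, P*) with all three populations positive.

N* ≈ 376, H* ≈ 29.8, P* ≈ 18.9

From dP/dt = 0: 0.0165H* = 0.492, so H* = 29.8.
From dN/dt = 0: 1.45(1 - N*/630) = 0.0196·29.8, giving N* = 630·(1 - 0.403) = 376.
From dH/dt = 0: 0.00363·376 - 0.459 = 0.0479P*, so P* = 0.906/0.0479 = 18.9.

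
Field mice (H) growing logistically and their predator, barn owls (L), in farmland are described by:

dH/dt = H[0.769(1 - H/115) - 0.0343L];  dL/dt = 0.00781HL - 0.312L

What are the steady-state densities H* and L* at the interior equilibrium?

From dL/dt = 0 with L > 0: 0.00781H* = 0.312, so H* = 39.9.
Substitute into dH/dt = 0: 0.769(1 - 39.9/115) = 0.0343L*.
The bracket is 0.653, giving L* = 0.502/0.0343 = 14.6.

H* ≈ 39.9, L* ≈ 14.6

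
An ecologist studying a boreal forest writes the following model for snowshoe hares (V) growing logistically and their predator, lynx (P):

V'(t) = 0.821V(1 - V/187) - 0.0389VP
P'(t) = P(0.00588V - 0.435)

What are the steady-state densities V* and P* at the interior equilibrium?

V* ≈ 74, P* ≈ 12.8

From dP/dt = 0 with P > 0: 0.00588V* = 0.435, so V* = 74.
Substitute into dV/dt = 0: 0.821(1 - 74/187) = 0.0389P*.
The bracket is 0.604, giving P* = 0.496/0.0389 = 12.8.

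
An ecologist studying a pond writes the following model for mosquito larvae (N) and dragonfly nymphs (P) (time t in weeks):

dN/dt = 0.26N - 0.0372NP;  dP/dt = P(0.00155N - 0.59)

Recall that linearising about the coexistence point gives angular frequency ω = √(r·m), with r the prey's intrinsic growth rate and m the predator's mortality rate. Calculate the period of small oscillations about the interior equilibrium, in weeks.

T ≈ 16 weeks

Here r = 0.26 and m = 0.59, so r·m = 0.153.
ω = √0.153 = 0.392 per week, hence T = 2π/ω ≈ 16 weeks.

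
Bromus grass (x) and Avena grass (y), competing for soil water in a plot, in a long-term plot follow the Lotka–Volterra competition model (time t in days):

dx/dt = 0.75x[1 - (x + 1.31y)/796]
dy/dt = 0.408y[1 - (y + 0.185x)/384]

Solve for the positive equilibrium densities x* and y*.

x* ≈ 387, y* ≈ 312

Setting both brackets to zero gives the nullclines x + 1.31y = 796 and 0.185x + y = 384.
Substituting y = 384 - 0.185x into the first: x(1 - 1.31·0.185) = 796 - 1.31·384.
So x* = 293/0.758 = 387, and then y* = 384 - 0.185·387 = 312.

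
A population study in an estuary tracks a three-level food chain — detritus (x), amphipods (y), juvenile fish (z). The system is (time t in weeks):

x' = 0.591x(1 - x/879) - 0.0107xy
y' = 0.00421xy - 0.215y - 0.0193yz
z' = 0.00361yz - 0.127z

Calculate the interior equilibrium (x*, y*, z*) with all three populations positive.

From dz/dt = 0: 0.00361y* = 0.127, so y* = 35.2.
From dx/dt = 0: 0.591(1 - x*/879) = 0.0107·35.2, giving x* = 879·(1 - 0.637) = 319.
From dy/dt = 0: 0.00421·319 - 0.215 = 0.0193z*, so z* = 1.13/0.0193 = 58.5.

x* ≈ 319, y* ≈ 35.2, z* ≈ 58.5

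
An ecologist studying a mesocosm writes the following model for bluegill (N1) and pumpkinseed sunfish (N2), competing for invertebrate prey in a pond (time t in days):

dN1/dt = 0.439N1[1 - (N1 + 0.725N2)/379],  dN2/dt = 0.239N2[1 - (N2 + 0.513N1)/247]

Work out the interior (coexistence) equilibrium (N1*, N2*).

Setting both brackets to zero gives the nullclines N1 + 0.725N2 = 379 and 0.513N1 + N2 = 247.
Substituting N2 = 247 - 0.513N1 into the first: N1(1 - 0.725·0.513) = 379 - 0.725·247.
So N1* = 200/0.628 = 318, and then N2* = 247 - 0.513·318 = 83.7.

N1* ≈ 318, N2* ≈ 83.7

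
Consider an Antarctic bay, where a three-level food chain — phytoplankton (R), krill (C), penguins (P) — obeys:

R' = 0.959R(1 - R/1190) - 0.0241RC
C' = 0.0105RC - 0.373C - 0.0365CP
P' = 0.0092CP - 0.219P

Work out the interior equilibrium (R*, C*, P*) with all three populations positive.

R* ≈ 478, C* ≈ 23.8, P* ≈ 127

From dP/dt = 0: 0.0092C* = 0.219, so C* = 23.8.
From dR/dt = 0: 0.959(1 - R*/1190) = 0.0241·23.8, giving R* = 1190·(1 - 0.598) = 478.
From dC/dt = 0: 0.0105·478 - 0.373 = 0.0365P*, so P* = 4.65/0.0365 = 127.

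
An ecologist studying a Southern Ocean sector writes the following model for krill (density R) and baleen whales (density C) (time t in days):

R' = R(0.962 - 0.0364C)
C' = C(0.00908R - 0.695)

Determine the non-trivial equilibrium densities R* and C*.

Set dC/dt = 0 with C > 0: 0.00908R - 0.695 = 0, so R* = 0.695/0.00908 = 76.5.
Set dR/dt = 0 with R > 0: 0.962 - 0.0364C = 0, so C* = 0.962/0.0364 = 26.4.

R* ≈ 76.5, C* ≈ 26.4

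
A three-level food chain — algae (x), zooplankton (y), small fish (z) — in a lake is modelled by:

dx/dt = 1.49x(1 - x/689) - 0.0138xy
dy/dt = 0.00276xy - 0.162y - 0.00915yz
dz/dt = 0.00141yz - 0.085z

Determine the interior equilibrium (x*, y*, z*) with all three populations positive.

From dz/dt = 0: 0.00141y* = 0.085, so y* = 60.3.
From dx/dt = 0: 1.49(1 - x*/689) = 0.0138·60.3, giving x* = 689·(1 - 0.558) = 304.
From dy/dt = 0: 0.00276·304 - 0.162 = 0.00915z*, so z* = 0.678/0.00915 = 74.1.

x* ≈ 304, y* ≈ 60.3, z* ≈ 74.1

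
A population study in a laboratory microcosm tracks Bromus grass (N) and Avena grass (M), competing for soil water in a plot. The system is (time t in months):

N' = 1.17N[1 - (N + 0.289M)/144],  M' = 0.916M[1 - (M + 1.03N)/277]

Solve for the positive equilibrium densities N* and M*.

Setting both brackets to zero gives the nullclines N + 0.289M = 144 and 1.03N + M = 277.
Substituting M = 277 - 1.03N into the first: N(1 - 0.289·1.03) = 144 - 0.289·277.
So N* = 63.9/0.702 = 91, and then M* = 277 - 1.03·91 = 183.

N* ≈ 91, M* ≈ 183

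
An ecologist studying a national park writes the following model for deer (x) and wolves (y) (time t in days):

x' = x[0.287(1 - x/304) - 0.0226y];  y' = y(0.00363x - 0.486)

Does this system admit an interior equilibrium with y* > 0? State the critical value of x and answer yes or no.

The predator equation gives dy/dt > 0 only when x > 0.486/0.00363 = 134.
Without the predator, x → K = 304. Since 304 > 134, the predator can invade and persist.

Threshold x = 134; K > 134, so yes, the predator persists.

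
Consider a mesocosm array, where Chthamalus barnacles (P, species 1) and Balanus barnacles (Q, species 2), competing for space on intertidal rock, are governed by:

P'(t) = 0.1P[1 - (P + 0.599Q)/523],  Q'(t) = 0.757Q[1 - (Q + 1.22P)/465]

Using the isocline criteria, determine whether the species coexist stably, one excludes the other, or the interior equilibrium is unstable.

Compare the nullcline intercepts: K1/α12 = 523/0.599 = 873 > K2 = 465; K2/α21 = 465/1.22 = 381 < K1 = 523.
Since the inequalities point opposite ways, species 1 can invade but species 2 cannot.

species 1 excludes species 2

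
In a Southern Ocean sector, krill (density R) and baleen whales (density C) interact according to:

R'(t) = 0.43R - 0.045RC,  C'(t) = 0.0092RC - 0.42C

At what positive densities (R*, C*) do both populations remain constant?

R* ≈ 45.7, C* ≈ 9.56

Set dC/dt = 0 with C > 0: 0.0092R - 0.42 = 0, so R* = 0.42/0.0092 = 45.7.
Set dR/dt = 0 with R > 0: 0.43 - 0.045C = 0, so C* = 0.43/0.045 = 9.56.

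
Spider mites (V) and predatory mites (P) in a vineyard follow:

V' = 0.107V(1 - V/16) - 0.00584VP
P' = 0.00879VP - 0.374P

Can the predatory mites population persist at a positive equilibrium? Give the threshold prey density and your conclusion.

Threshold V = 42.5; K < 42.5, so no, the predator goes extinct.

The predator equation gives dP/dt > 0 only when V > 0.374/0.00879 = 42.5.
Without the predator, V → K = 16. Since 16 < 42.5, the predator cannot invade.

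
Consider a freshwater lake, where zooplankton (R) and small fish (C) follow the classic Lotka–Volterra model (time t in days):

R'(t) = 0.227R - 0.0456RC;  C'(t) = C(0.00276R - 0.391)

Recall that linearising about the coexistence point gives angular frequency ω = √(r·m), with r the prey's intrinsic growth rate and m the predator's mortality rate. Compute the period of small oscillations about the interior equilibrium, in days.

Here r = 0.227 and m = 0.391, so r·m = 0.0888.
ω = √0.0888 = 0.298 per day, hence T = 2π/ω ≈ 21.1 days.

T ≈ 21.1 days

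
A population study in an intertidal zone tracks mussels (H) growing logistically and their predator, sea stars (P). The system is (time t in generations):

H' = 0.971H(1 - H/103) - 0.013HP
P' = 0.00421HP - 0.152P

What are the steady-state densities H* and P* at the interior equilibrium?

H* ≈ 36.1, P* ≈ 48.5

From dP/dt = 0 with P > 0: 0.00421H* = 0.152, so H* = 36.1.
Substitute into dH/dt = 0: 0.971(1 - 36.1/103) = 0.013P*.
The bracket is 0.649, giving P* = 0.631/0.013 = 48.5.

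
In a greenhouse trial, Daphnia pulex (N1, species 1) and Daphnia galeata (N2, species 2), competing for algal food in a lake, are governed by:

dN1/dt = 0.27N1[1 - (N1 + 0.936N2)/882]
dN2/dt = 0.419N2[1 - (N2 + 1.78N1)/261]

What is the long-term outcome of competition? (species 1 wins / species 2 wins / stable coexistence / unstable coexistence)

Compare the nullcline intercepts: K1/α12 = 882/0.936 = 942 > K2 = 261; K2/α21 = 261/1.78 = 147 < K1 = 882.
Since the inequalities point opposite ways, species 1 can invade but species 2 cannot.

species 1 excludes species 2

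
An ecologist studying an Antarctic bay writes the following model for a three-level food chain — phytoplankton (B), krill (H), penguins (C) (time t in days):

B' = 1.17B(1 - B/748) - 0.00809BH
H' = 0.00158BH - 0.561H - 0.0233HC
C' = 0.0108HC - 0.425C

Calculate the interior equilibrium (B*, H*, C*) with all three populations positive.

B* ≈ 544, H* ≈ 39.4, C* ≈ 12.8

From dC/dt = 0: 0.0108H* = 0.425, so H* = 39.4.
From dB/dt = 0: 1.17(1 - B*/748) = 0.00809·39.4, giving B* = 748·(1 - 0.272) = 544.
From dH/dt = 0: 0.00158·544 - 0.561 = 0.0233C*, so C* = 0.299/0.0233 = 12.8.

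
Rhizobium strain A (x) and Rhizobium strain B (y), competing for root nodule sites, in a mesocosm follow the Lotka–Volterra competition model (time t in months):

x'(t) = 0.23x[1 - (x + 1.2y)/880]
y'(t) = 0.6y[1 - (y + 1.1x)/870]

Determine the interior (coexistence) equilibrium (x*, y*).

x* ≈ 512, y* ≈ 306

Setting both brackets to zero gives the nullclines x + 1.2y = 880 and 1.1x + y = 870.
Substituting y = 870 - 1.1x into the first: x(1 - 1.2·1.1) = 880 - 1.2·870.
So x* = -164/-0.32 = 512, and then y* = 870 - 1.1·512 = 306.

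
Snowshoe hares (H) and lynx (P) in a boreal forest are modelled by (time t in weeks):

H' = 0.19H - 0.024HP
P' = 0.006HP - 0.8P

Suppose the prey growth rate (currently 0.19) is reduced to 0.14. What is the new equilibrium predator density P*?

At the interior fixed point, setting dH/dt = 0 with H > 0 fixes P* = (prey growth rate)/(HP coefficient) — independent of the other coefficients.
With the change, P* = 0.14/0.024 = 5.83; it falls from 7.92.

P* ≈ 5.83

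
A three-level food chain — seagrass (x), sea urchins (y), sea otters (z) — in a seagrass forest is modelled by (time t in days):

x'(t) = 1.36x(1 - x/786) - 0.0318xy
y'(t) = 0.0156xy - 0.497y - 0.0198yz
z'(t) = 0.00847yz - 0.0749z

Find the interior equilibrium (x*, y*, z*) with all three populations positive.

From dz/dt = 0: 0.00847y* = 0.0749, so y* = 8.84.
From dx/dt = 0: 1.36(1 - x*/786) = 0.0318·8.84, giving x* = 786·(1 - 0.207) = 623.
From dy/dt = 0: 0.0156·623 - 0.497 = 0.0198z*, so z* = 9.23/0.0198 = 466.

x* ≈ 623, y* ≈ 8.84, z* ≈ 466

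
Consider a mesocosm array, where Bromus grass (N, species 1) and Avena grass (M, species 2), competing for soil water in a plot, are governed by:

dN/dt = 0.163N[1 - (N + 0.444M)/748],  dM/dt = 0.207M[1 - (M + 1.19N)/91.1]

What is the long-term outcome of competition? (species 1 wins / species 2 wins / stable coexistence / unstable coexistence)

species 1 excludes species 2

Compare the nullcline intercepts: K1/α12 = 748/0.444 = 1680 > K2 = 91.1; K2/α21 = 91.1/1.19 = 76.6 < K1 = 748.
Since the inequalities point opposite ways, species 1 can invade but species 2 cannot.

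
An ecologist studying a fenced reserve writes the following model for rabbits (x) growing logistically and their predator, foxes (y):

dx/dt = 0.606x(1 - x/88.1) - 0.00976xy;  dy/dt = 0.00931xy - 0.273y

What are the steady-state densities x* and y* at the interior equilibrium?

From dy/dt = 0 with y > 0: 0.00931x* = 0.273, so x* = 29.3.
Substitute into dx/dt = 0: 0.606(1 - 29.3/88.1) = 0.00976y*.
The bracket is 0.667, giving y* = 0.404/0.00976 = 41.4.

x* ≈ 29.3, y* ≈ 41.4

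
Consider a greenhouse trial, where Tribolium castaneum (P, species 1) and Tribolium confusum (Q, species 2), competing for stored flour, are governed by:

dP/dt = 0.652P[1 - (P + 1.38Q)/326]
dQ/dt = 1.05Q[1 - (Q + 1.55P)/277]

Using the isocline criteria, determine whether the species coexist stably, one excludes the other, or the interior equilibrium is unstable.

Compare the nullcline intercepts: K1/α12 = 326/1.38 = 236 < K2 = 277; K2/α21 = 277/1.55 = 179 < K1 = 326.
Since both are reversed, neither can invade when rare; the interior point is a saddle.

unstable coexistence (outcome depends on initial conditions)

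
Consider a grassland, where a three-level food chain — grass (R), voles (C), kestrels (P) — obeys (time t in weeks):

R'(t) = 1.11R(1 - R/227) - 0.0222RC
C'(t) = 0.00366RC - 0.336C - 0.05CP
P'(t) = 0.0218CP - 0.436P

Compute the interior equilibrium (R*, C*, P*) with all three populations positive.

R* ≈ 136, C* ≈ 20, P* ≈ 3.25

From dP/dt = 0: 0.0218C* = 0.436, so C* = 20.
From dR/dt = 0: 1.11(1 - R*/227) = 0.0222·20, giving R* = 227·(1 - 0.4) = 136.
From dC/dt = 0: 0.00366·136 - 0.336 = 0.05P*, so P* = 0.162/0.05 = 3.25.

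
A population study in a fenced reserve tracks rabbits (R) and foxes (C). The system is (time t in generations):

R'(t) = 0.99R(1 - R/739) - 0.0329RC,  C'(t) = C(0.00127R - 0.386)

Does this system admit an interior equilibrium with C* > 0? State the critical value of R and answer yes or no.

Threshold R = 304; K > 304, so yes, the predator persists.

The predator equation gives dC/dt > 0 only when R > 0.386/0.00127 = 304.
Without the predator, R → K = 739. Since 739 > 304, the predator can invade and persist.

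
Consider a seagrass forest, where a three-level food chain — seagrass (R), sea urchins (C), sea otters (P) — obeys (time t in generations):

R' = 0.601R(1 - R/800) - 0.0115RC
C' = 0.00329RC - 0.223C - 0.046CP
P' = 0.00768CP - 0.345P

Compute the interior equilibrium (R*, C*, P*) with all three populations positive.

R* ≈ 112, C* ≈ 44.9, P* ≈ 3.19

From dP/dt = 0: 0.00768C* = 0.345, so C* = 44.9.
From dR/dt = 0: 0.601(1 - R*/800) = 0.0115·44.9, giving R* = 800·(1 - 0.86) = 112.
From dC/dt = 0: 0.00329·112 - 0.223 = 0.046P*, so P* = 0.147/0.046 = 3.19.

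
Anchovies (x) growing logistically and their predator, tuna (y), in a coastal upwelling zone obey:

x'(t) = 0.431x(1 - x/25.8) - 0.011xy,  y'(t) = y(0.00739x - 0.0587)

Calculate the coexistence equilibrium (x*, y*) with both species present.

From dy/dt = 0 with y > 0: 0.00739x* = 0.0587, so x* = 7.94.
Substitute into dx/dt = 0: 0.431(1 - 7.94/25.8) = 0.011y*.
The bracket is 0.692, giving y* = 0.298/0.011 = 27.1.

x* ≈ 7.94, y* ≈ 27.1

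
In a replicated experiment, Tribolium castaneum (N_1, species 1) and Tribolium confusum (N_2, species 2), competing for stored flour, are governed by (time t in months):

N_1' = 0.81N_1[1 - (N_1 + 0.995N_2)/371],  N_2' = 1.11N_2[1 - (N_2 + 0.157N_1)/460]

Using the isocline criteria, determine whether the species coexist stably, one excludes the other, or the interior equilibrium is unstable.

Compare the nullcline intercepts: K1/α12 = 371/0.995 = 373 < K2 = 460; K2/α21 = 460/0.157 = 2930 > K1 = 371.
Since the inequalities point opposite ways, species 2 can invade but species 1 cannot.

species 2 excludes species 1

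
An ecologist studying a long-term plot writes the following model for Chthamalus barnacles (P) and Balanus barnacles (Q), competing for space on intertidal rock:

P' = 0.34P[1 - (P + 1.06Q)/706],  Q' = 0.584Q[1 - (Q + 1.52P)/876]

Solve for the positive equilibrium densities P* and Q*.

P* ≈ 364, Q* ≈ 323

Setting both brackets to zero gives the nullclines P + 1.06Q = 706 and 1.52P + Q = 876.
Substituting Q = 876 - 1.52P into the first: P(1 - 1.06·1.52) = 706 - 1.06·876.
So P* = -223/-0.611 = 364, and then Q* = 876 - 1.52·364 = 323.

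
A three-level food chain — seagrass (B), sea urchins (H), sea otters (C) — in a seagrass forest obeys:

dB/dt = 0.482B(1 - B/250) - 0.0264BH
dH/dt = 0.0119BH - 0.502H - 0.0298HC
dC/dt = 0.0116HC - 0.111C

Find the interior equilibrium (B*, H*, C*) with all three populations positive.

B* ≈ 119, H* ≈ 9.57, C* ≈ 30.7

From dC/dt = 0: 0.0116H* = 0.111, so H* = 9.57.
From dB/dt = 0: 0.482(1 - B*/250) = 0.0264·9.57, giving B* = 250·(1 - 0.524) = 119.
From dH/dt = 0: 0.0119·119 - 0.502 = 0.0298C*, so C* = 0.914/0.0298 = 30.7.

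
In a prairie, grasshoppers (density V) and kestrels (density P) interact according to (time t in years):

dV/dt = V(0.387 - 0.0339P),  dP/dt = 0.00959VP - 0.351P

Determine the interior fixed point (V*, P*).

Set dP/dt = 0 with P > 0: 0.00959V - 0.351 = 0, so V* = 0.351/0.00959 = 36.6.
Set dV/dt = 0 with V > 0: 0.387 - 0.0339P = 0, so P* = 0.387/0.0339 = 11.4.

V* ≈ 36.6, P* ≈ 11.4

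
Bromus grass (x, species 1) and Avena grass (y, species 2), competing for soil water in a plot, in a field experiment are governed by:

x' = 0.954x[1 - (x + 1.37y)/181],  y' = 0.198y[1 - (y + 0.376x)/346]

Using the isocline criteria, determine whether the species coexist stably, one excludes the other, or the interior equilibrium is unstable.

species 2 excludes species 1

Compare the nullcline intercepts: K1/α12 = 181/1.37 = 132 < K2 = 346; K2/α21 = 346/0.376 = 920 > K1 = 181.
Since the inequalities point opposite ways, species 2 can invade but species 1 cannot.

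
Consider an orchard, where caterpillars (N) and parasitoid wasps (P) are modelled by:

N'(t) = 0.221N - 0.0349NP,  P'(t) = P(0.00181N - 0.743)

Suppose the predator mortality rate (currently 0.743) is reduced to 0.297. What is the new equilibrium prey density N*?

At the interior fixed point, setting dP/dt = 0 with P > 0 fixes N* = (predator death rate)/(NP coefficient) — independent of the other coefficients.
With the change, N* = 0.297/0.00181 = 164; it falls from 410.

N* ≈ 164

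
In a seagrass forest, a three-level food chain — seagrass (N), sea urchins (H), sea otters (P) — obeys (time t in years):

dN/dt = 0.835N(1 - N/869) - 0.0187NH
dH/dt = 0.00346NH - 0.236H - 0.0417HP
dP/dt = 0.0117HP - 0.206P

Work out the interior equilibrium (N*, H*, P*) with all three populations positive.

N* ≈ 526, H* ≈ 17.6, P* ≈ 38

From dP/dt = 0: 0.0117H* = 0.206, so H* = 17.6.
From dN/dt = 0: 0.835(1 - N*/869) = 0.0187·17.6, giving N* = 869·(1 - 0.394) = 526.
From dH/dt = 0: 0.00346·526 - 0.236 = 0.0417P*, so P* = 1.59/0.0417 = 38.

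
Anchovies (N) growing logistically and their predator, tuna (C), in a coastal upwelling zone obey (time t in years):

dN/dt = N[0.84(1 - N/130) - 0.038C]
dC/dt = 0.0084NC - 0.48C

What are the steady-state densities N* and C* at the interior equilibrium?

From dC/dt = 0 with C > 0: 0.0084N* = 0.48, so N* = 57.1.
Substitute into dN/dt = 0: 0.84(1 - 57.1/130) = 0.038C*.
The bracket is 0.56, giving C* = 0.471/0.038 = 12.4.

N* ≈ 57.1, C* ≈ 12.4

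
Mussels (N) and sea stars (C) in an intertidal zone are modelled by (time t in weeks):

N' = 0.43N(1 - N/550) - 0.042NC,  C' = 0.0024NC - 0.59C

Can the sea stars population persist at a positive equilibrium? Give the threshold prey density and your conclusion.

Threshold N = 246; K > 246, so yes, the predator persists.

The predator equation gives dC/dt > 0 only when N > 0.59/0.0024 = 246.
Without the predator, N → K = 550. Since 550 > 246, the predator can invade and persist.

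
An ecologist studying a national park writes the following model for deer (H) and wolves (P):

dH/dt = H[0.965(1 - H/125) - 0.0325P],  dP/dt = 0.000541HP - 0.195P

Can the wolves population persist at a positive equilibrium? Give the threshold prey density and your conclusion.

The predator equation gives dP/dt > 0 only when H > 0.195/0.000541 = 360.
Without the predator, H → K = 125. Since 125 < 360, the predator cannot invade.

Threshold H = 360; K < 360, so no, the predator goes extinct.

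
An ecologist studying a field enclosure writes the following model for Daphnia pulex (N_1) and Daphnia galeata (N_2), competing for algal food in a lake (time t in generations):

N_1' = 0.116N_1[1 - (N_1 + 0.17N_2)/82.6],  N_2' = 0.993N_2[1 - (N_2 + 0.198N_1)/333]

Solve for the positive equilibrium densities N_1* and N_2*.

N_1* ≈ 26.9, N_2* ≈ 328

Setting both brackets to zero gives the nullclines N_1 + 0.17N_2 = 82.6 and 0.198N_1 + N_2 = 333.
Substituting N_2 = 333 - 0.198N_1 into the first: N_1(1 - 0.17·0.198) = 82.6 - 0.17·333.
So N_1* = 26/0.966 = 26.9, and then N_2* = 333 - 0.198·26.9 = 328.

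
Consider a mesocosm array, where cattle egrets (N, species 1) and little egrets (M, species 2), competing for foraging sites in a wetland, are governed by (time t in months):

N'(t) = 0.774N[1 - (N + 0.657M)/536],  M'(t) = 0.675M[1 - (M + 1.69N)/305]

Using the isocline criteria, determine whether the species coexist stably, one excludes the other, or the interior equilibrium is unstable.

species 1 excludes species 2

Compare the nullcline intercepts: K1/α12 = 536/0.657 = 816 > K2 = 305; K2/α21 = 305/1.69 = 180 < K1 = 536.
Since the inequalities point opposite ways, species 1 can invade but species 2 cannot.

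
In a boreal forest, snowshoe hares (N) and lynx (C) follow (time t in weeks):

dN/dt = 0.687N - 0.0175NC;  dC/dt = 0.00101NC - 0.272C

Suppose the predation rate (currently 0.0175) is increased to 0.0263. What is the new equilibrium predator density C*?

At the interior fixed point, setting dN/dt = 0 with N > 0 fixes C* = (prey growth rate)/(NC coefficient) — independent of the other coefficients.
With the change, C* = 0.687/0.0263 = 26.1; it falls from 39.3.

C* ≈ 26.1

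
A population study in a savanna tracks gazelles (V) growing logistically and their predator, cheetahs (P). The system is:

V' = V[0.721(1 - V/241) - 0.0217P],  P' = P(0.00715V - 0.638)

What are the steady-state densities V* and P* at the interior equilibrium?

From dP/dt = 0 with P > 0: 0.00715V* = 0.638, so V* = 89.2.
Substitute into dV/dt = 0: 0.721(1 - 89.2/241) = 0.0217P*.
The bracket is 0.63, giving P* = 0.454/0.0217 = 20.9.

V* ≈ 89.2, P* ≈ 20.9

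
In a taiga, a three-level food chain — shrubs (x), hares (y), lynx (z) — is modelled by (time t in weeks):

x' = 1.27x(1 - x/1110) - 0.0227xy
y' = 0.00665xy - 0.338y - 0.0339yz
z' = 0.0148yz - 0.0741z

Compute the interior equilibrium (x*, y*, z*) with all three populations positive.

x* ≈ 1010, y* ≈ 5.01, z* ≈ 188

From dz/dt = 0: 0.0148y* = 0.0741, so y* = 5.01.
From dx/dt = 0: 1.27(1 - x*/1110) = 0.0227·5.01, giving x* = 1110·(1 - 0.0895) = 1010.
From dy/dt = 0: 0.00665·1010 - 0.338 = 0.0339z*, so z* = 6.38/0.0339 = 188.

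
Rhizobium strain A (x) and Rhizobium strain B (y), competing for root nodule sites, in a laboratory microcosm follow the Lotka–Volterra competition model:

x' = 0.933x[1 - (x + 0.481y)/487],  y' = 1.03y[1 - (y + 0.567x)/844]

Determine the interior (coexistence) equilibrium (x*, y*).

x* ≈ 111, y* ≈ 781

Setting both brackets to zero gives the nullclines x + 0.481y = 487 and 0.567x + y = 844.
Substituting y = 844 - 0.567x into the first: x(1 - 0.481·0.567) = 487 - 0.481·844.
So x* = 81/0.727 = 111, and then y* = 844 - 0.567·111 = 781.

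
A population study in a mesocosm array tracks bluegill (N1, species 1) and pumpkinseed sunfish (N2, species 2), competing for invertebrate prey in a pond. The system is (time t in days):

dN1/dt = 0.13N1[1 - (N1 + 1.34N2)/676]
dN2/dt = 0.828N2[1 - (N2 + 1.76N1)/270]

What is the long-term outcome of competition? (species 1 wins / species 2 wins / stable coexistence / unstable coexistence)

Compare the nullcline intercepts: K1/α12 = 676/1.34 = 504 > K2 = 270; K2/α21 = 270/1.76 = 153 < K1 = 676.
Since the inequalities point opposite ways, species 1 can invade but species 2 cannot.

species 1 excludes species 2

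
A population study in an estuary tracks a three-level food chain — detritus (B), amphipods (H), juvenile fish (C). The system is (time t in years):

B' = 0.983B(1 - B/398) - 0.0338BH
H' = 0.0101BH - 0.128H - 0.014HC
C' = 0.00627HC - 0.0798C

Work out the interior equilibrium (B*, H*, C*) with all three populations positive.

B* ≈ 224, H* ≈ 12.7, C* ≈ 152

From dC/dt = 0: 0.00627H* = 0.0798, so H* = 12.7.
From dB/dt = 0: 0.983(1 - B*/398) = 0.0338·12.7, giving B* = 398·(1 - 0.438) = 224.
From dH/dt = 0: 0.0101·224 - 0.128 = 0.014C*, so C* = 2.13/0.014 = 152.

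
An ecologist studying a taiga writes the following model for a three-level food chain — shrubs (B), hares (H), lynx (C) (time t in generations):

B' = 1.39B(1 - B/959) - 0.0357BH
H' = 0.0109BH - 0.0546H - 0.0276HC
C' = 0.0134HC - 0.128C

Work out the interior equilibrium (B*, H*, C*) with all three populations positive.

From dC/dt = 0: 0.0134H* = 0.128, so H* = 9.55.
From dB/dt = 0: 1.39(1 - B*/959) = 0.0357·9.55, giving B* = 959·(1 - 0.245) = 724.
From dH/dt = 0: 0.0109·724 - 0.0546 = 0.0276C*, so C* = 7.83/0.0276 = 284.

B* ≈ 724, H* ≈ 9.55, C* ≈ 284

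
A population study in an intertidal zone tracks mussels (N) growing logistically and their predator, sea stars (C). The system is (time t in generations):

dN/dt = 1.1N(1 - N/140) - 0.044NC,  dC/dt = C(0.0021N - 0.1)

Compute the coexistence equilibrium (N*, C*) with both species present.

N* ≈ 47.6, C* ≈ 16.5

From dC/dt = 0 with C > 0: 0.0021N* = 0.1, so N* = 47.6.
Substitute into dN/dt = 0: 1.1(1 - 47.6/140) = 0.044C*.
The bracket is 0.66, giving C* = 0.726/0.044 = 16.5.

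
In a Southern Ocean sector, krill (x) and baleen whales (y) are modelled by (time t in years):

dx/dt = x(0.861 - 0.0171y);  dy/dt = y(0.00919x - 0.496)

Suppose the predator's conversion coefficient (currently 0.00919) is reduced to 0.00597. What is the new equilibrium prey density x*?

x* ≈ 83.1

At the interior fixed point, setting dy/dt = 0 with y > 0 fixes x* = (predator death rate)/(xy coefficient) — independent of the other coefficients.
With the change, x* = 0.496/0.00597 = 83.1; it rises from 54.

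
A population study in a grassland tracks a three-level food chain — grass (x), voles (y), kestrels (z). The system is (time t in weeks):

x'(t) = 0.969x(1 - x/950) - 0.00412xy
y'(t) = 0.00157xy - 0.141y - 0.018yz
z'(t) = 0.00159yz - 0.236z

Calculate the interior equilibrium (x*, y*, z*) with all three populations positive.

x* ≈ 350, y* ≈ 148, z* ≈ 22.7

From dz/dt = 0: 0.00159y* = 0.236, so y* = 148.
From dx/dt = 0: 0.969(1 - x*/950) = 0.00412·148, giving x* = 950·(1 - 0.631) = 350.
From dy/dt = 0: 0.00157·350 - 0.141 = 0.018z*, so z* = 0.409/0.018 = 22.7.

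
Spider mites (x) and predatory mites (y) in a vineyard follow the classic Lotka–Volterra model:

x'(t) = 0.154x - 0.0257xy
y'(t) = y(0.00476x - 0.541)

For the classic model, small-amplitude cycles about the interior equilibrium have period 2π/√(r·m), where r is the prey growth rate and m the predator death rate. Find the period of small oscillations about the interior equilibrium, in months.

T ≈ 21.8 months

Here r = 0.154 and m = 0.541, so r·m = 0.0833.
ω = √0.0833 = 0.289 per month, hence T = 2π/ω ≈ 21.8 months.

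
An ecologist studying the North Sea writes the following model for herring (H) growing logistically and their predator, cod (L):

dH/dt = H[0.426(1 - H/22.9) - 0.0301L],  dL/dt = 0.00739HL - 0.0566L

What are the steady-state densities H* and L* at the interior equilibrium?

H* ≈ 7.66, L* ≈ 9.42

From dL/dt = 0 with L > 0: 0.00739H* = 0.0566, so H* = 7.66.
Substitute into dH/dt = 0: 0.426(1 - 7.66/22.9) = 0.0301L*.
The bracket is 0.666, giving L* = 0.284/0.0301 = 9.42.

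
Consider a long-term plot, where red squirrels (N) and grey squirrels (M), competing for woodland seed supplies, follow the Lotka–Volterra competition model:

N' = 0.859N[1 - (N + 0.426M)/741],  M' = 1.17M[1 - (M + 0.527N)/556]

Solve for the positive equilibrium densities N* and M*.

N* ≈ 650, M* ≈ 213

Setting both brackets to zero gives the nullclines N + 0.426M = 741 and 0.527N + M = 556.
Substituting M = 556 - 0.527N into the first: N(1 - 0.426·0.527) = 741 - 0.426·556.
So N* = 504/0.775 = 650, and then M* = 556 - 0.527·650 = 213.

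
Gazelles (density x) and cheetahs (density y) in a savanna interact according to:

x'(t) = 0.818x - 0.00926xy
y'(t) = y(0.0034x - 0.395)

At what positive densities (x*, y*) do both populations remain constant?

x* ≈ 116, y* ≈ 88.3

Set dy/dt = 0 with y > 0: 0.0034x - 0.395 = 0, so x* = 0.395/0.0034 = 116.
Set dx/dt = 0 with x > 0: 0.818 - 0.00926y = 0, so y* = 0.818/0.00926 = 88.3.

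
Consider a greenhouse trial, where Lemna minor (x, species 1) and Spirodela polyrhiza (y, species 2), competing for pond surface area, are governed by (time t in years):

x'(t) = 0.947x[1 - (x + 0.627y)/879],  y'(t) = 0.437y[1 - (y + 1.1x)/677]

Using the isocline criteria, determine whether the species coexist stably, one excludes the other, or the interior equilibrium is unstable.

species 1 excludes species 2

Compare the nullcline intercepts: K1/α12 = 879/0.627 = 1400 > K2 = 677; K2/α21 = 677/1.1 = 615 < K1 = 879.
Since the inequalities point opposite ways, species 1 can invade but species 2 cannot.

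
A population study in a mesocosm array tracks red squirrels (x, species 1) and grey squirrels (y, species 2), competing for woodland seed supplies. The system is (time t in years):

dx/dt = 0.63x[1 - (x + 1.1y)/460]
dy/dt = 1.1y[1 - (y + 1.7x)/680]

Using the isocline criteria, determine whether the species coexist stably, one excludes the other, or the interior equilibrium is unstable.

Compare the nullcline intercepts: K1/α12 = 460/1.1 = 418 < K2 = 680; K2/α21 = 680/1.7 = 400 < K1 = 460.
Since both are reversed, neither can invade when rare; the interior point is a saddle.

unstable coexistence (outcome depends on initial conditions)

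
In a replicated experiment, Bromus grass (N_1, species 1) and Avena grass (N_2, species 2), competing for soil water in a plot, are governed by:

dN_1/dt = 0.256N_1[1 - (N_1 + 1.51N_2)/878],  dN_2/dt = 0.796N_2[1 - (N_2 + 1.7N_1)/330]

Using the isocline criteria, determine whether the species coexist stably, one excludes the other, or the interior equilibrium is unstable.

Compare the nullcline intercepts: K1/α12 = 878/1.51 = 581 > K2 = 330; K2/α21 = 330/1.7 = 194 < K1 = 878.
Since the inequalities point opposite ways, species 1 can invade but species 2 cannot.

species 1 excludes species 2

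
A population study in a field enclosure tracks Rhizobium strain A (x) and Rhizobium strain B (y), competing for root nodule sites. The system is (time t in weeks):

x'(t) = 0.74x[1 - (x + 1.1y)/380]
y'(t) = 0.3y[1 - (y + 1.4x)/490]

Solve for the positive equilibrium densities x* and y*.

Setting both brackets to zero gives the nullclines x + 1.1y = 380 and 1.4x + y = 490.
Substituting y = 490 - 1.4x into the first: x(1 - 1.1·1.4) = 380 - 1.1·490.
So x* = -159/-0.54 = 294, and then y* = 490 - 1.4·294 = 77.8.

x* ≈ 294, y* ≈ 77.8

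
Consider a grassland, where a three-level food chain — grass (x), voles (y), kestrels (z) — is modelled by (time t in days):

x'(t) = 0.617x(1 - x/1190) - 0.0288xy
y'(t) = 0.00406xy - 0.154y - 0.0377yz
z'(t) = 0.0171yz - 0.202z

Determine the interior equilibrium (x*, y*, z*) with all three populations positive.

From dz/dt = 0: 0.0171y* = 0.202, so y* = 11.8.
From dx/dt = 0: 0.617(1 - x*/1190) = 0.0288·11.8, giving x* = 1190·(1 - 0.551) = 534.
From dy/dt = 0: 0.00406·534 - 0.154 = 0.0377z*, so z* = 2.01/0.0377 = 53.4.

x* ≈ 534, y* ≈ 11.8, z* ≈ 53.4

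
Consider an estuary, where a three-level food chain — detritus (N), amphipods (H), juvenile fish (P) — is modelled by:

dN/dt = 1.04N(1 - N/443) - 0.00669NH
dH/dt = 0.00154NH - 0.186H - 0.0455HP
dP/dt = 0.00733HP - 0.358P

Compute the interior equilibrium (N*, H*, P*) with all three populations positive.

N* ≈ 304, H* ≈ 48.8, P* ≈ 6.2

From dP/dt = 0: 0.00733H* = 0.358, so H* = 48.8.
From dN/dt = 0: 1.04(1 - N*/443) = 0.00669·48.8, giving N* = 443·(1 - 0.314) = 304.
From dH/dt = 0: 0.00154·304 - 0.186 = 0.0455P*, so P* = 0.282/0.0455 = 6.2.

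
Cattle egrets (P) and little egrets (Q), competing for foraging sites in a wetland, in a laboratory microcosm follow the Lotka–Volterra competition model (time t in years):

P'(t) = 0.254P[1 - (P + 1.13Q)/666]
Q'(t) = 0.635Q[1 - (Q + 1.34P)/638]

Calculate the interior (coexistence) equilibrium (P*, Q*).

P* ≈ 107, Q* ≈ 495

Setting both brackets to zero gives the nullclines P + 1.13Q = 666 and 1.34P + Q = 638.
Substituting Q = 638 - 1.34P into the first: P(1 - 1.13·1.34) = 666 - 1.13·638.
So P* = -54.9/-0.514 = 107, and then Q* = 638 - 1.34·107 = 495.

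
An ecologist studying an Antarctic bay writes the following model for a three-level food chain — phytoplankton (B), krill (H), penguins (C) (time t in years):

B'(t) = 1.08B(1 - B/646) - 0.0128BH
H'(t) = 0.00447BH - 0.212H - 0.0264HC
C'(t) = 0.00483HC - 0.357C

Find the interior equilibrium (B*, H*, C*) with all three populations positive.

From dC/dt = 0: 0.00483H* = 0.357, so H* = 73.9.
From dB/dt = 0: 1.08(1 - B*/646) = 0.0128·73.9, giving B* = 646·(1 - 0.876) = 80.1.
From dH/dt = 0: 0.00447·80.1 - 0.212 = 0.0264C*, so C* = 0.146/0.0264 = 5.53.

B* ≈ 80.1, H* ≈ 73.9, C* ≈ 5.53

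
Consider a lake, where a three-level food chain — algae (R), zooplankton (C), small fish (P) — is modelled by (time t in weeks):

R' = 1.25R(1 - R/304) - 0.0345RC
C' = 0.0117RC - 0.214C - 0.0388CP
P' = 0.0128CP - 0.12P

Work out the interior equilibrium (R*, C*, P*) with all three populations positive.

From dP/dt = 0: 0.0128C* = 0.12, so C* = 9.38.
From dR/dt = 0: 1.25(1 - R*/304) = 0.0345·9.38, giving R* = 304·(1 - 0.259) = 225.
From dC/dt = 0: 0.0117·225 - 0.214 = 0.0388P*, so P* = 2.42/0.0388 = 62.4.

R* ≈ 225, C* ≈ 9.38, P* ≈ 62.4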